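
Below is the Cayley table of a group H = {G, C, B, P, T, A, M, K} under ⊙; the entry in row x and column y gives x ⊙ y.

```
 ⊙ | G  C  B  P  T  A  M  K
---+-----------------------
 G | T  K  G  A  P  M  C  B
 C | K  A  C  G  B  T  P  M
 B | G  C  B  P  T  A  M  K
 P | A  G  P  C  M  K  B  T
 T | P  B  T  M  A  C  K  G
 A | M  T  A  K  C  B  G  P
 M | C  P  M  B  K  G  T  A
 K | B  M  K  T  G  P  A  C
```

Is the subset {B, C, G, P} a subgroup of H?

G ⊙ G = T, which is not in {B, C, G, P}.
The subset is not closed under ⊙, so it is not a subgroup.

No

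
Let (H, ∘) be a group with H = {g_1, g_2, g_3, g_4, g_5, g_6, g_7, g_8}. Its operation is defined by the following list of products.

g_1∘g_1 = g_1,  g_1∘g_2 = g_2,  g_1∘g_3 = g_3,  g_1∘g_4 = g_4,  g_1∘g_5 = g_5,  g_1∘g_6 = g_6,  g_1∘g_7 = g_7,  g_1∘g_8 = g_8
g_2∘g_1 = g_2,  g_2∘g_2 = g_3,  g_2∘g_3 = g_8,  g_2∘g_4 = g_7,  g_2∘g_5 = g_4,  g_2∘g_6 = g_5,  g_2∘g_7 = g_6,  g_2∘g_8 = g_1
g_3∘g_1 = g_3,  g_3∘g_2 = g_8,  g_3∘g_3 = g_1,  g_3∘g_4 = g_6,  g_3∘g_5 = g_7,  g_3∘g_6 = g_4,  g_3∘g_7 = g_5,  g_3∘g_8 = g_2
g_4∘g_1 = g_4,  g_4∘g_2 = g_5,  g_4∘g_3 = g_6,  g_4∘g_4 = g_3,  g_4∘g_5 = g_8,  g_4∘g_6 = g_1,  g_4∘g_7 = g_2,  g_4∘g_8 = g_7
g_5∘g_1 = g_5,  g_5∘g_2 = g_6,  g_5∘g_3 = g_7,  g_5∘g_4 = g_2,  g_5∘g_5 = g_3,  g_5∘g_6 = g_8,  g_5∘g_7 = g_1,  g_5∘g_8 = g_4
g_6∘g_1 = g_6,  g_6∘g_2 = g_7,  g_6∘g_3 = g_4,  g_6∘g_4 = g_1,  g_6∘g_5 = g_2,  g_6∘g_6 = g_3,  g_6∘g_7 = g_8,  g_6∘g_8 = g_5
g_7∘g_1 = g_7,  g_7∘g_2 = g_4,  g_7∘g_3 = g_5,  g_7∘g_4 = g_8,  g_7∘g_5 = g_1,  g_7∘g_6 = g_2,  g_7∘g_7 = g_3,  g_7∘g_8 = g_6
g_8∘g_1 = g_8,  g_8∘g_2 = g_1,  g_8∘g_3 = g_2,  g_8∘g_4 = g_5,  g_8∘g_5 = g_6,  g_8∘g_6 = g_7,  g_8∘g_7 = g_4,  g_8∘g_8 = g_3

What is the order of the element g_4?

The identity element is g_1 (its row matches the header).
g_4^1 = g_4
g_4^2 = g_4 ∘ g_4 = g_3
g_4^3 = g_3 ∘ g_4 = g_6
g_4^4 = g_6 ∘ g_4 = g_1
The first power of g_4 equal to the identity is g_4^4, so ord(g_4) = 4.
(Structurally, H here is isomorphic to the quaternion group Q_8.)

4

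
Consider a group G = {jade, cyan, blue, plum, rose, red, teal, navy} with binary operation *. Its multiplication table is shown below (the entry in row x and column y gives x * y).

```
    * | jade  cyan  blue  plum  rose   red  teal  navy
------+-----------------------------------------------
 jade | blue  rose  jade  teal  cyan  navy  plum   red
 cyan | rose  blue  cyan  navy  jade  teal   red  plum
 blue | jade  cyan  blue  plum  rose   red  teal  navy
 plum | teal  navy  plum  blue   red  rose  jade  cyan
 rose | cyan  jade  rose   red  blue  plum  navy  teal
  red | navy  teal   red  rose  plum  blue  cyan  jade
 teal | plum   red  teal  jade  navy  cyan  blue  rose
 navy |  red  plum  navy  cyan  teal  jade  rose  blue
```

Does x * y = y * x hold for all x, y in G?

Check whether the table is symmetric across its main diagonal.
Every entry (row x, col y) equals the entry (row y, col x), so G is abelian.

Yes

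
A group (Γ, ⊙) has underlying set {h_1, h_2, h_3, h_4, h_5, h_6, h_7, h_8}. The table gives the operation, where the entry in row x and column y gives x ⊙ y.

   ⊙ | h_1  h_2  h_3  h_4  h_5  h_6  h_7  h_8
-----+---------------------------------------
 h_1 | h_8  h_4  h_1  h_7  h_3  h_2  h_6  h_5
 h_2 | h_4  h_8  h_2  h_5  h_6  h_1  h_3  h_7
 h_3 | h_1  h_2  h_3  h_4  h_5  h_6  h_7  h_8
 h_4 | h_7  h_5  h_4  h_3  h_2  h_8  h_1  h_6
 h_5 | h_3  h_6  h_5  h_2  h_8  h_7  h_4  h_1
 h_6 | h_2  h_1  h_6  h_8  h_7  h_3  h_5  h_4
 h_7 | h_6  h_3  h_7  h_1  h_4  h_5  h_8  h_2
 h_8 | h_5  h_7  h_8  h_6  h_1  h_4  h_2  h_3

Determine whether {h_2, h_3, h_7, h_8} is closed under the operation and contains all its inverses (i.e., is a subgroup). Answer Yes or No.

Yes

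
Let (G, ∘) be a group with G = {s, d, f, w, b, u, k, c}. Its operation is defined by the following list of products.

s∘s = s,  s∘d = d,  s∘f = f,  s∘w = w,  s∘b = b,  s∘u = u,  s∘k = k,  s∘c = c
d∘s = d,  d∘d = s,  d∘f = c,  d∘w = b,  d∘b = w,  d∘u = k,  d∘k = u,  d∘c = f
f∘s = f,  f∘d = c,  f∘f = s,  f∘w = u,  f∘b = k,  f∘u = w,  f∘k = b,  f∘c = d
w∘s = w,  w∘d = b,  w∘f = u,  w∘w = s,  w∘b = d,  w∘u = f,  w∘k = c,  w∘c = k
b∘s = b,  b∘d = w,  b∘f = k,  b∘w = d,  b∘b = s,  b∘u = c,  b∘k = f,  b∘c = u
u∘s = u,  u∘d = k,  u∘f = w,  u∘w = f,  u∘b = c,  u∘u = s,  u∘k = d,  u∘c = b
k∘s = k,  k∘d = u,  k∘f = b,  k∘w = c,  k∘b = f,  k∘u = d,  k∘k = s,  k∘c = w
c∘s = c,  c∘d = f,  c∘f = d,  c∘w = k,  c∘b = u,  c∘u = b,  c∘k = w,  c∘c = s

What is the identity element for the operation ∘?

The identity e satisfies e ∘ x = x for all x, so its row in the table reproduces the column headers.
Row s reads: s, d, f, w, b, u, k, c — exactly the header order. So s is the identity.

s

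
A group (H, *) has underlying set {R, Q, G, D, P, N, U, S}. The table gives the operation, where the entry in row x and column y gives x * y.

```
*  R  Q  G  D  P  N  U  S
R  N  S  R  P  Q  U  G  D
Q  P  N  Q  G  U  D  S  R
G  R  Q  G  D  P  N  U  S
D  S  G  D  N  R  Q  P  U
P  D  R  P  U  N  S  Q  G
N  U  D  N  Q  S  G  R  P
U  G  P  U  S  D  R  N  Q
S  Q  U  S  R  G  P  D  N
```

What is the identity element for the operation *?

The identity e satisfies e * x = x for all x, so its row in the table reproduces the column headers.
Row G reads: R, Q, G, D, P, N, U, S — exactly the header order. So G is the identity.

G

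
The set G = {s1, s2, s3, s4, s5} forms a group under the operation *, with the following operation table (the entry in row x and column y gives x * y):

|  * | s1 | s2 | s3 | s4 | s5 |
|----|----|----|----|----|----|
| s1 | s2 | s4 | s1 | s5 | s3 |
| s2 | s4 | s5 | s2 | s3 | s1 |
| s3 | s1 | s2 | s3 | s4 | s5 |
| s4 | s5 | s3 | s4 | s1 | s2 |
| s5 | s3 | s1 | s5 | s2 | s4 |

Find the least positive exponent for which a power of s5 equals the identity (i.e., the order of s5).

5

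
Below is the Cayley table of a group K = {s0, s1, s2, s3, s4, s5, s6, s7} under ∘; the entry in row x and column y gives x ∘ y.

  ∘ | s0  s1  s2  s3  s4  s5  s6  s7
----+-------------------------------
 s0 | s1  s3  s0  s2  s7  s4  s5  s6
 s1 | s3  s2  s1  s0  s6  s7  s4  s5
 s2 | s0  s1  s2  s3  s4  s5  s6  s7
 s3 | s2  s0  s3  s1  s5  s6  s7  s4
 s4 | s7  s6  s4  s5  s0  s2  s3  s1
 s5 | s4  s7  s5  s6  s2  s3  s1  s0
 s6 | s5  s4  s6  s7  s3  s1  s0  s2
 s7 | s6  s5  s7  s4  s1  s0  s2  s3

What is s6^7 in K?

s6^1 = s6
s6^2 = s6 ∘ s6 = s0
s6^3 = s0 ∘ s6 = s5
s6^4 = s5 ∘ s6 = s1
s6^5 = s1 ∘ s6 = s4
s6^6 = s4 ∘ s6 = s3
s6^7 = s3 ∘ s6 = s7

s7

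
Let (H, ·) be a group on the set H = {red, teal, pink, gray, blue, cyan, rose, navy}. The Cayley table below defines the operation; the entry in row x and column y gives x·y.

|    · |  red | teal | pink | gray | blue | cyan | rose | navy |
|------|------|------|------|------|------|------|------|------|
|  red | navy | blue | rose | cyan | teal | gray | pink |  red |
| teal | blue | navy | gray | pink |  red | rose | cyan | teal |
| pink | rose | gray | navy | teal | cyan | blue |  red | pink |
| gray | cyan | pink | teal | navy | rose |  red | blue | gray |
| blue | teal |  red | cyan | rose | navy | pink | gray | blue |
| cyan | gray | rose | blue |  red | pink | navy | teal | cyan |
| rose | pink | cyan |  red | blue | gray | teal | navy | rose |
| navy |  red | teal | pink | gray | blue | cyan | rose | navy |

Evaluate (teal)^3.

teal

teal^1 = teal
teal^2 = teal·teal = navy
teal^3 = navy·teal = teal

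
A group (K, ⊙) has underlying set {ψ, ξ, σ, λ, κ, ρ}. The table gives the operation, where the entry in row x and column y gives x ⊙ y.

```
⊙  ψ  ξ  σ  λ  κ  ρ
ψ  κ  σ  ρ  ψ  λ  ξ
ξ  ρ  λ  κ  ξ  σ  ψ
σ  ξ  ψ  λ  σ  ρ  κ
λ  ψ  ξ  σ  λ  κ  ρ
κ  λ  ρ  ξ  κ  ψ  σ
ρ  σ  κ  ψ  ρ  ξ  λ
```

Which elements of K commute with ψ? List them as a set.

Compare row ψ with column ψ entry by entry.
κ ⊙ ψ = λ = ψ ⊙ κ, so κ commutes with ψ.
ρ ⊙ ψ = σ but ψ ⊙ ρ = ξ, so ρ does not.
Collecting the elements that commute with ψ: C(ψ) = {κ, λ, ψ}.

{κ, λ, ψ}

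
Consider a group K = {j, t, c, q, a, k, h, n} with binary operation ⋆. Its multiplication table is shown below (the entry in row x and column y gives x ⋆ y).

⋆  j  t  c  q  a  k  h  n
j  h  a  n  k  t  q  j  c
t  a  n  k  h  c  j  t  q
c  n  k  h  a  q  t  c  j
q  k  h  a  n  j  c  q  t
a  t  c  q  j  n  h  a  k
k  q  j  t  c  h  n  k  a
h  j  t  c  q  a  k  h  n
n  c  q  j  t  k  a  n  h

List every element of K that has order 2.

Identity is h. Compute the order of each non-identity element by repeated multiplication:
  j: j → h  (order 2)
  t: t → n → q → h  (order 4)
  c: c → h  (order 2)
  q: q → n → t → h  (order 4)
  a: a → n → k → h  (order 4)
  k: k → n → a → h  (order 4)
  n: n → h  (order 2)
Elements of order 2: {c, j, n}.

{c, j, n}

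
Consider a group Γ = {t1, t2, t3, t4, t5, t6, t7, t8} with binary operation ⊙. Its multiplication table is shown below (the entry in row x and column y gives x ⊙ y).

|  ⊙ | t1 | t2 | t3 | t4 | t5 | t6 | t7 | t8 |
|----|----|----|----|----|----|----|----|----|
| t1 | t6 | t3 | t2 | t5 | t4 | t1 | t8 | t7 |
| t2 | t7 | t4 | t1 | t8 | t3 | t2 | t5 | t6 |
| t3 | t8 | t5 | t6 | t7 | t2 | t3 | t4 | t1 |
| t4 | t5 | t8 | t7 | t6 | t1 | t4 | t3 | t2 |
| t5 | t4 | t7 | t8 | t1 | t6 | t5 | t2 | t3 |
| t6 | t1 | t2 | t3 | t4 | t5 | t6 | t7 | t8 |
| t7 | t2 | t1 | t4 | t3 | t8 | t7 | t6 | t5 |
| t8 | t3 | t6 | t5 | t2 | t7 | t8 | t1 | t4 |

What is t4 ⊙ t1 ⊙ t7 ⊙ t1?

t4 ⊙ t1 = t5
t5 ⊙ t7 = t2
t2 ⊙ t1 = t7
(Structurally, Γ here is isomorphic to the dihedral group D_4.)

t7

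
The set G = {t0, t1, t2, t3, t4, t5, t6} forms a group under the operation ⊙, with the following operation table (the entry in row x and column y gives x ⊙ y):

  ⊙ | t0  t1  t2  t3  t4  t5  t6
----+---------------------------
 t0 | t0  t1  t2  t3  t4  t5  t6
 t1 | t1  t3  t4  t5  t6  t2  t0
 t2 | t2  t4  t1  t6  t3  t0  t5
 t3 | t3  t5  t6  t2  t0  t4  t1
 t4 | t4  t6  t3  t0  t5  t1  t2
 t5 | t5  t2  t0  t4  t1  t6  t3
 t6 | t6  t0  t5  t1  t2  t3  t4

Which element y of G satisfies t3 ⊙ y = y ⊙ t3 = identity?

t4

First locate the identity: row t0 matches the header, so t0 is the identity.
Scan row t3 for t0: t3 ⊙ t4 = t0. Hence t3^(-1) = t4.
(Structurally, G here is isomorphic to the cyclic group Z_7.)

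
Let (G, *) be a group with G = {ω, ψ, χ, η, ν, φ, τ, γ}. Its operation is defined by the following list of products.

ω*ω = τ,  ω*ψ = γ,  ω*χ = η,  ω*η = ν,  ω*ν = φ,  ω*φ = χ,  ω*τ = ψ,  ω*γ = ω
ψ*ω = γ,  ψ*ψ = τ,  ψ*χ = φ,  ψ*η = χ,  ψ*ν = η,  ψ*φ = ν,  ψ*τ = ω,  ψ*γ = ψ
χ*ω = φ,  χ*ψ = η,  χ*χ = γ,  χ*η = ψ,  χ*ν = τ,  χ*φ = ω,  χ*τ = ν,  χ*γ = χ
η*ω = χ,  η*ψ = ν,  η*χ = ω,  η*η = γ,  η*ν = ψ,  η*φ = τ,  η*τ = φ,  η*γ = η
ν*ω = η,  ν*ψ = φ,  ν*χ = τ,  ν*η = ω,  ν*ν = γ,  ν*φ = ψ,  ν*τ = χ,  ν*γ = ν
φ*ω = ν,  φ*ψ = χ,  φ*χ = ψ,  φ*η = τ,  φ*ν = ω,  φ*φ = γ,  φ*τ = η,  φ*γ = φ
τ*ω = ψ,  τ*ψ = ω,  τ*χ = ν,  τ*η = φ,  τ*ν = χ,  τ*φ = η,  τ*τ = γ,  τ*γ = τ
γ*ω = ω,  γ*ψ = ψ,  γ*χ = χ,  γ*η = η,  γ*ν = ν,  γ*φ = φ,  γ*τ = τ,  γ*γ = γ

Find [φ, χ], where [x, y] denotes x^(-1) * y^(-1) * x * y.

Identity is γ; from the table φ^(-1) = φ and χ^(-1) = χ.
φ * χ = ψ
ψ * φ = ν
ν * χ = τ

τ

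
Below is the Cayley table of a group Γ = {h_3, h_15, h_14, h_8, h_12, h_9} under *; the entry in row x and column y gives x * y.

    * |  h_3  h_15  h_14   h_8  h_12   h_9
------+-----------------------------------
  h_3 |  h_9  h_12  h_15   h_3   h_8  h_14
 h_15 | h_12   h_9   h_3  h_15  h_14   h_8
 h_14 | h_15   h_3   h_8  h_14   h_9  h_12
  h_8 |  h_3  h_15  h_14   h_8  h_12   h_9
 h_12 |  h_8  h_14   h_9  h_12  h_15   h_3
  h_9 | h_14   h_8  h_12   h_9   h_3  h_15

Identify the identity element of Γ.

h_8

The identity e satisfies e * x = x for all x, so its row in the table reproduces the column headers.
Row h_8 reads: h_3, h_15, h_14, h_8, h_12, h_9 — exactly the header order. So h_8 is the identity.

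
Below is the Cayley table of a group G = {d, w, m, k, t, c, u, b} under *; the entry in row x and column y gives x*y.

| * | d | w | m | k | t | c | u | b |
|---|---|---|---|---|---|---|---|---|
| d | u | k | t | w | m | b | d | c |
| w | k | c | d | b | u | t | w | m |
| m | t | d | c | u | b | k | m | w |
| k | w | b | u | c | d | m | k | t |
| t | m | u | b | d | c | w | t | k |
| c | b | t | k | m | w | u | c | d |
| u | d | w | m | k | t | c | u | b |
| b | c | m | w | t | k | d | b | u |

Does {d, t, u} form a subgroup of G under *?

No

t*t = c, which is not in {d, t, u}.
The subset is not closed under *, so it is not a subgroup.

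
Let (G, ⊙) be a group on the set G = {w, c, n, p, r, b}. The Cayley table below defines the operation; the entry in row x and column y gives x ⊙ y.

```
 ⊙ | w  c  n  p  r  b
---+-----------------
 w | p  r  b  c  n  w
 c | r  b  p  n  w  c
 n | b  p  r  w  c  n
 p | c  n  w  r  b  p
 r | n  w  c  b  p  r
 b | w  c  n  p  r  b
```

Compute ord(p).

The identity element is b (its row matches the header).
p^1 = p
p^2 = p ⊙ p = r
p^3 = r ⊙ p = b
The first power of p equal to the identity is p^3, so ord(p) = 3.

3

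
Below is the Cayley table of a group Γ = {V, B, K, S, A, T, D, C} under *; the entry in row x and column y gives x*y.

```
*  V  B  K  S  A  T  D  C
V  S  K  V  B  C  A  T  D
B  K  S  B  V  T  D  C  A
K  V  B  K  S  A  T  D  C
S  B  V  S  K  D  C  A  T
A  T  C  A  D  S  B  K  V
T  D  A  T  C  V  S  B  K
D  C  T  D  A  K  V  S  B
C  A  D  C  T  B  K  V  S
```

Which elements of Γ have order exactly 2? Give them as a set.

Identity is K. Compute the order of each non-identity element by repeated multiplication:
  V: V → S → B → K  (order 4)
  B: B → S → V → K  (order 4)
  S: S → K  (order 2)
  A: A → S → D → K  (order 4)
  T: T → S → C → K  (order 4)
  D: D → S → A → K  (order 4)
  C: C → S → T → K  (order 4)
Elements of order 2: {S}.

{S}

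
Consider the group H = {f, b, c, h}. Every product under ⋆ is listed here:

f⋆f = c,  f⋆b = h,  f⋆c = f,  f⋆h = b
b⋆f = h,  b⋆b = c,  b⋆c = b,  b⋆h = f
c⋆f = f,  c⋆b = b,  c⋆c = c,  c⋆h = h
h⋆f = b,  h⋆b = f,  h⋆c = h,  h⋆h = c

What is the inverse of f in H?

f

First locate the identity: row c matches the header, so c is the identity.
Scan row f for c: f ⋆ f = c. Hence f^(-1) = f.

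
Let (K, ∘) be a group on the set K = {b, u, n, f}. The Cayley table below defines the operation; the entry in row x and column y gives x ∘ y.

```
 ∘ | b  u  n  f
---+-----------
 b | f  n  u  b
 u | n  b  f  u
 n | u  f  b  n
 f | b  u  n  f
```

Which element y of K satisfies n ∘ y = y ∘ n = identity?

u

First locate the identity: row f matches the header, so f is the identity.
Scan row n for f: n ∘ u = f. Hence n^(-1) = u.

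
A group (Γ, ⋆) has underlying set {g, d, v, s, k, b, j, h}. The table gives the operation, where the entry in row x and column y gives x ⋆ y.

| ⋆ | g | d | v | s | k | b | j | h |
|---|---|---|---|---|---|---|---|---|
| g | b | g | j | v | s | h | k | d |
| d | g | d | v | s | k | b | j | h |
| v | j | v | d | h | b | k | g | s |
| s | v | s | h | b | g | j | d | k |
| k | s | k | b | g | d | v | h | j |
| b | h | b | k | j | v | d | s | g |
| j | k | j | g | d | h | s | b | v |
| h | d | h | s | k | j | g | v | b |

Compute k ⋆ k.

Read row k, column k: k ⋆ k = d.

d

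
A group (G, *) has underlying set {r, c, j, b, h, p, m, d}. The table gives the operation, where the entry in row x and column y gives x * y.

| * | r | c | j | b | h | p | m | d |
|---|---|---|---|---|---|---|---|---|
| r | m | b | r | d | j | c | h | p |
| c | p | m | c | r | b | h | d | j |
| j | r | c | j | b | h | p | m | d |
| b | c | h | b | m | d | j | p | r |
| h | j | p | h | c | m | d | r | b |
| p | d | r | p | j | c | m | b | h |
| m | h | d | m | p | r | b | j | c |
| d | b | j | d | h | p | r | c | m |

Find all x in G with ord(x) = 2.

{m}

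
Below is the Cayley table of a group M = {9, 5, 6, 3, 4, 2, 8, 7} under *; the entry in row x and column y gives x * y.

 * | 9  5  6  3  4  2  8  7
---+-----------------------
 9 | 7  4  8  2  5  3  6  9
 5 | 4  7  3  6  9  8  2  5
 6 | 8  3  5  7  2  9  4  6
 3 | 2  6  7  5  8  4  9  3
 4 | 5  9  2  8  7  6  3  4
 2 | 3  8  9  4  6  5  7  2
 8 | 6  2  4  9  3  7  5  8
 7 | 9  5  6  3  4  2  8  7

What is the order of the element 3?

4

The identity element is 7 (its row matches the header).
3^1 = 3
3^2 = 3 * 3 = 5
3^3 = 5 * 3 = 6
3^4 = 6 * 3 = 7
The first power of 3 equal to the identity is 3^4, so ord(3) = 4.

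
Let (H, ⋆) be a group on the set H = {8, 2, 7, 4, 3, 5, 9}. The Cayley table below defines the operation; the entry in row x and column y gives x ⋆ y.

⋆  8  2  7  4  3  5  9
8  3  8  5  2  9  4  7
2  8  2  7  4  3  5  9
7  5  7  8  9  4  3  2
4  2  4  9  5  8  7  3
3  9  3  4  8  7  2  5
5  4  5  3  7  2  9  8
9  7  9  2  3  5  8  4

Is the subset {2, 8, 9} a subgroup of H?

No

9 ⋆ 9 = 4, which is not in {2, 8, 9}.
The subset is not closed under ⋆, so it is not a subgroup.
(Structurally, H here is isomorphic to the cyclic group Z_7.)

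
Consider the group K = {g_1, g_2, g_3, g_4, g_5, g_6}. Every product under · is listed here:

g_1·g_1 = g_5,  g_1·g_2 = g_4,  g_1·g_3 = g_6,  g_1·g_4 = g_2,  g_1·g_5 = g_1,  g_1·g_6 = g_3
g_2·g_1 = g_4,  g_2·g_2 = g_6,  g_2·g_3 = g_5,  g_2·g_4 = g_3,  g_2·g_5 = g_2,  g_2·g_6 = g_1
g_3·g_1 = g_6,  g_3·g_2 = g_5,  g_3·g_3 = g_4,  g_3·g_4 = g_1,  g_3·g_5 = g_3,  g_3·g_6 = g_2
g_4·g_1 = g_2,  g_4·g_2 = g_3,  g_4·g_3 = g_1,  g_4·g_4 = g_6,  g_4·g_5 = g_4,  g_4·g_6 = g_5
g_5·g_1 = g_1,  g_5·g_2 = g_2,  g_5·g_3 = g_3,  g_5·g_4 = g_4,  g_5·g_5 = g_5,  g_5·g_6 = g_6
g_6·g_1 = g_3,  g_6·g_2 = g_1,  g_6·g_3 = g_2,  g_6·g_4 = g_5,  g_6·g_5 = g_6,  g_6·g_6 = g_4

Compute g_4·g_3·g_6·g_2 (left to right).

g_4·g_3 = g_1
g_1·g_6 = g_3
g_3·g_2 = g_5
(Structurally, K here is isomorphic to the cyclic group Z_6.)

g_5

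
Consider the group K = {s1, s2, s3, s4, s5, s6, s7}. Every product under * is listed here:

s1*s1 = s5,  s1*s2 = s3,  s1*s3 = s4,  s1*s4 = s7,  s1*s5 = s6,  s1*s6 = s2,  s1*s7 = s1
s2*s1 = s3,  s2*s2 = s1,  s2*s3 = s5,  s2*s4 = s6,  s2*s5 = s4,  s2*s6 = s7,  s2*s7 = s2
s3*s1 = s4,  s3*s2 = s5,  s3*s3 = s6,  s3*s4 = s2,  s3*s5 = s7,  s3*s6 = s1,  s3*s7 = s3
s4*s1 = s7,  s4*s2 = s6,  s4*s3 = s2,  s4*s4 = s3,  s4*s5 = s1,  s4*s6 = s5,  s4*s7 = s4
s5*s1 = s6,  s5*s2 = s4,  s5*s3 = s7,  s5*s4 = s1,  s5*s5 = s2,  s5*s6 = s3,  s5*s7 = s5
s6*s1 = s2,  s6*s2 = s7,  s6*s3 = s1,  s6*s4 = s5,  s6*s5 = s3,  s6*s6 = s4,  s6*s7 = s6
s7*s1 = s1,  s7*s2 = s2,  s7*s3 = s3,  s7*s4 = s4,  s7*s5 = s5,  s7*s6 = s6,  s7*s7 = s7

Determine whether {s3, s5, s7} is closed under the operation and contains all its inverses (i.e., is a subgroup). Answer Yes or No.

s3 * s3 = s6, which is not in {s3, s5, s7}.
The subset is not closed under *, so it is not a subgroup.

No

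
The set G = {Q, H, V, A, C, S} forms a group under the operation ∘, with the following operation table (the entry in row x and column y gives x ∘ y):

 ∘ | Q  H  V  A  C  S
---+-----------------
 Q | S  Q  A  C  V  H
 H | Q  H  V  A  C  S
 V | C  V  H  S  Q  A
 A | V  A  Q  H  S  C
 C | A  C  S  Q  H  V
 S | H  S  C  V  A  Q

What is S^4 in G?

S

S^1 = S
S^2 = S ∘ S = Q
S^3 = Q ∘ S = H
S^4 = H ∘ S = S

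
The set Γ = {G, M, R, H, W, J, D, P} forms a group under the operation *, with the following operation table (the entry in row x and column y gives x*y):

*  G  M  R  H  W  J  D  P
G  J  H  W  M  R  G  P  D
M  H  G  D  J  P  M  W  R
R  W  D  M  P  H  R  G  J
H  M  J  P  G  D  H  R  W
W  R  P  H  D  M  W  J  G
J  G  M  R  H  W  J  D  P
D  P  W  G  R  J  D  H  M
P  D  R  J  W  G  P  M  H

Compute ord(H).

4

The identity element is J (its row matches the header).
H^1 = H
H^2 = H*H = G
H^3 = G*H = M
H^4 = M*H = J
The first power of H equal to the identity is H^4, so ord(H) = 4.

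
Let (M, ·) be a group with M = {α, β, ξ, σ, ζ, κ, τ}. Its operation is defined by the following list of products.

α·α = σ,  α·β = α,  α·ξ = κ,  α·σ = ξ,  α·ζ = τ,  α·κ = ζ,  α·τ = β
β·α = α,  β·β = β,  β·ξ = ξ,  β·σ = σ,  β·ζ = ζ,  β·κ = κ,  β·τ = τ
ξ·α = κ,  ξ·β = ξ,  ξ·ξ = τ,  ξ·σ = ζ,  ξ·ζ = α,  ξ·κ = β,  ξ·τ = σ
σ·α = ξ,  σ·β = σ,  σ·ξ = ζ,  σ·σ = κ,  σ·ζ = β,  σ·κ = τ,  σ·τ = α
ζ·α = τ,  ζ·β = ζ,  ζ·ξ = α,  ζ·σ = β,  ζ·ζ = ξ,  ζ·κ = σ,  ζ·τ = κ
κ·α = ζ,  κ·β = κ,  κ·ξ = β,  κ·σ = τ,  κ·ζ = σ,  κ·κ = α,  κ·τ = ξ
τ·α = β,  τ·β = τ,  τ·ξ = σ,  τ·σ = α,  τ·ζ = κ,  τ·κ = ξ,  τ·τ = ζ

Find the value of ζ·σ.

β

Read row ζ, column σ: ζ·σ = β.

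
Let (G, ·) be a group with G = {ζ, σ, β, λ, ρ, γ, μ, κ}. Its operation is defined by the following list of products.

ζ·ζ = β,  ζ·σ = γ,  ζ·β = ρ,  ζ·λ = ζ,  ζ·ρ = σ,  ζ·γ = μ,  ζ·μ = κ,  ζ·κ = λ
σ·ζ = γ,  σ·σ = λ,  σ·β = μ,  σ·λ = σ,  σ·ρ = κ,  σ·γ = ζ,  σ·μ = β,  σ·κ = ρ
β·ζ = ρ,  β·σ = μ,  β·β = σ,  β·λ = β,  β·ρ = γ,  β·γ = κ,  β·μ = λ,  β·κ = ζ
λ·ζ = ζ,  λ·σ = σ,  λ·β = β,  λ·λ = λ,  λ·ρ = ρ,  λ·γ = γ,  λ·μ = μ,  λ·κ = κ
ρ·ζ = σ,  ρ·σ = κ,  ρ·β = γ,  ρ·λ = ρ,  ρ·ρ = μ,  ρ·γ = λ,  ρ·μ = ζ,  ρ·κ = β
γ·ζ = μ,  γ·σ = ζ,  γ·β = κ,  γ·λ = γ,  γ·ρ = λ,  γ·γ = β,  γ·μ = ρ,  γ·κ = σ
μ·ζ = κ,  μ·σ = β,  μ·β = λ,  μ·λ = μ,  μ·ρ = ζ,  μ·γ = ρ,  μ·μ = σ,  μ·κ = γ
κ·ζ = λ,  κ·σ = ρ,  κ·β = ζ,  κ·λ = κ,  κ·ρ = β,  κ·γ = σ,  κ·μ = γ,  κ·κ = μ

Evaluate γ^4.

γ^1 = γ
γ^2 = γ·γ = β
γ^3 = β·γ = κ
γ^4 = κ·γ = σ

σ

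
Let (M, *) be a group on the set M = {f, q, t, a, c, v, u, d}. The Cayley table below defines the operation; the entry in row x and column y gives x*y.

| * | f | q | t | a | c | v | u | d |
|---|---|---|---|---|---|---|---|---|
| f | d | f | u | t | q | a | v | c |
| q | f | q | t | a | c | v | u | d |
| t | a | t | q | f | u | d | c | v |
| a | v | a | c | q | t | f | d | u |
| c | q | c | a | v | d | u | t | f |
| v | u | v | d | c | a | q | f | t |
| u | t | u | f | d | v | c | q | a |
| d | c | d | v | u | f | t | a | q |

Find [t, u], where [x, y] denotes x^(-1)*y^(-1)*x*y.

d

Identity is q; from the table t^(-1) = t and u^(-1) = u.
t*u = c
c*t = a
a*u = d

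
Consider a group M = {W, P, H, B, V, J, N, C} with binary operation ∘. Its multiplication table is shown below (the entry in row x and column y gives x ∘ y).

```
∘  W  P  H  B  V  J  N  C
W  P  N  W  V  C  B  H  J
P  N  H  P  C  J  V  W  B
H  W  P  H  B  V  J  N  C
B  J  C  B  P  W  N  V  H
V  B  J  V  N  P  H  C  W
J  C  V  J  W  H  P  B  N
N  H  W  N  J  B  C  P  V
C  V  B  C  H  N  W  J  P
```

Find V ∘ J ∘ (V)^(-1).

J

The identity is H. In row V, the entry H sits in column J, so V^(-1) = J.
V ∘ J = H
H ∘ J = J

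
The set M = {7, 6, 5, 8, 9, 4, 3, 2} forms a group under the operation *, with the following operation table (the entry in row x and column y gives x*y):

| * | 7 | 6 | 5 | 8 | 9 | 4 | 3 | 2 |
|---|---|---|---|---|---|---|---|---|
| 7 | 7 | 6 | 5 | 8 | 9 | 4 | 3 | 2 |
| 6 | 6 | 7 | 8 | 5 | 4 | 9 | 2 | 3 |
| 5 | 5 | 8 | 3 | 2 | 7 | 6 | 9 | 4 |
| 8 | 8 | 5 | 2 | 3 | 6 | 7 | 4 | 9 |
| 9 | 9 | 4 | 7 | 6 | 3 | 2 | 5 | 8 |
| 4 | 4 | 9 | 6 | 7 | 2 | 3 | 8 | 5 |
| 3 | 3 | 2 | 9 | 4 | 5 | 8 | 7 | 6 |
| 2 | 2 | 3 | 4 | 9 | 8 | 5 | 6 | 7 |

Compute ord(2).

The identity element is 7 (its row matches the header).
2^1 = 2
2^2 = 2*2 = 7
The first power of 2 equal to the identity is 2^2, so ord(2) = 2.
(Structurally, M here is isomorphic to Z_2 x Z_4.)

2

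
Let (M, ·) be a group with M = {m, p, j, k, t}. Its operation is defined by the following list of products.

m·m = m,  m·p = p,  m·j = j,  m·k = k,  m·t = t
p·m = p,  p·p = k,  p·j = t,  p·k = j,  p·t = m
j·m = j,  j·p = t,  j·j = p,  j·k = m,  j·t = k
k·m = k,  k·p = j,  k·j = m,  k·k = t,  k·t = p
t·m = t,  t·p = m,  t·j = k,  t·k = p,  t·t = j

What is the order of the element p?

5

The identity element is m (its row matches the header).
p^1 = p
p^2 = p·p = k
p^3 = k·p = j
p^4 = j·p = t
p^5 = t·p = m
The first power of p equal to the identity is p^5, so ord(p) = 5.
(Structurally, M here is isomorphic to the cyclic group Z_5.)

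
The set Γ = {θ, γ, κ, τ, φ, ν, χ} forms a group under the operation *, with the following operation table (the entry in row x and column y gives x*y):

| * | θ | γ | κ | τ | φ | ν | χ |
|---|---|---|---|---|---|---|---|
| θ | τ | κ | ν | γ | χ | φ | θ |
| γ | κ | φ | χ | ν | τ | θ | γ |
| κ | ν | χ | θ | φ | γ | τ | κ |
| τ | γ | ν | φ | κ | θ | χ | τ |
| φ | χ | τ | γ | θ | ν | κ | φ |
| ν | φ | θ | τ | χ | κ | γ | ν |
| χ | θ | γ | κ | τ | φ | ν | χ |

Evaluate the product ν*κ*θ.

γ

ν*κ = τ
τ*θ = γ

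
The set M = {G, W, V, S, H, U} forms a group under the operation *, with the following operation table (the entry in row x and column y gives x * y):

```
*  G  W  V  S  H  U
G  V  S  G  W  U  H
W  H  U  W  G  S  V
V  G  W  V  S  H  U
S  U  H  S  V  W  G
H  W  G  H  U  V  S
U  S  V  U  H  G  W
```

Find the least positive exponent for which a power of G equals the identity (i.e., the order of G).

The identity element is V (its row matches the header).
G^1 = G
G^2 = G * G = V
The first power of G equal to the identity is G^2, so ord(G) = 2.

2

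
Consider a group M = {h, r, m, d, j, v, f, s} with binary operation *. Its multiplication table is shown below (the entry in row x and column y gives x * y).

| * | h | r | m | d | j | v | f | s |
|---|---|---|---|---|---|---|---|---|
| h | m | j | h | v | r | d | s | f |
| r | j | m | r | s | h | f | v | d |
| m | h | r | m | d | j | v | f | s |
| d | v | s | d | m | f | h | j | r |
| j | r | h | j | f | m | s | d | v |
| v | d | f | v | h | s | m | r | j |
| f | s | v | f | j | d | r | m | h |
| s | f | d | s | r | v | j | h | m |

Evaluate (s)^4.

s^1 = s
s^2 = s * s = m
s^3 = m * s = s
s^4 = s * s = m

m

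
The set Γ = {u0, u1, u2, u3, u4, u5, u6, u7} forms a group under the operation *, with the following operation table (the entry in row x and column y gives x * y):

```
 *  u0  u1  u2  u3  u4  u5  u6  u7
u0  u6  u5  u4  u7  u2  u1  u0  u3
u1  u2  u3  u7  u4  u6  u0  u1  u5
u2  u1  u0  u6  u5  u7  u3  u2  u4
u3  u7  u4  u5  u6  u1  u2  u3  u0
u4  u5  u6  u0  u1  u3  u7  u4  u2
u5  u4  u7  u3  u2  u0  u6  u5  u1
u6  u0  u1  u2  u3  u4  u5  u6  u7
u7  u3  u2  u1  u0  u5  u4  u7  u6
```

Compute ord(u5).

The identity element is u6 (its row matches the header).
u5^1 = u5
u5^2 = u5 * u5 = u6
The first power of u5 equal to the identity is u5^2, so ord(u5) = 2.

2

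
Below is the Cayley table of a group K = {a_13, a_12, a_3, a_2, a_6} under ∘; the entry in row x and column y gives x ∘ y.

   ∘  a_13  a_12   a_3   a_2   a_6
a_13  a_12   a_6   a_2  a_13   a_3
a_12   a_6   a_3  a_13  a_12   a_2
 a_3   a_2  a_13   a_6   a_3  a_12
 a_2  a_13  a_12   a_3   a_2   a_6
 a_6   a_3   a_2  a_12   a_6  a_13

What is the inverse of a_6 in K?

First locate the identity: row a_2 matches the header, so a_2 is the identity.
Scan row a_6 for a_2: a_6 ∘ a_12 = a_2. Hence a_6^(-1) = a_12.

a_12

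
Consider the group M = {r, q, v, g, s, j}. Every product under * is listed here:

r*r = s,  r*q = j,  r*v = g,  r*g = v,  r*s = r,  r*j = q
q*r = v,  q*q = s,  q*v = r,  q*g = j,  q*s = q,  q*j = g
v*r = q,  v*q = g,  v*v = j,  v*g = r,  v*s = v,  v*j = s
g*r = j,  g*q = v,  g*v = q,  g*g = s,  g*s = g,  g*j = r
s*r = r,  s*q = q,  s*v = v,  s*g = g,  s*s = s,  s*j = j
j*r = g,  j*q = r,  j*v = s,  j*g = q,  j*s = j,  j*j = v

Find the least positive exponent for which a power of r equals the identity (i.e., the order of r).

2

The identity element is s (its row matches the header).
r^1 = r
r^2 = r*r = s
The first power of r equal to the identity is r^2, so ord(r) = 2.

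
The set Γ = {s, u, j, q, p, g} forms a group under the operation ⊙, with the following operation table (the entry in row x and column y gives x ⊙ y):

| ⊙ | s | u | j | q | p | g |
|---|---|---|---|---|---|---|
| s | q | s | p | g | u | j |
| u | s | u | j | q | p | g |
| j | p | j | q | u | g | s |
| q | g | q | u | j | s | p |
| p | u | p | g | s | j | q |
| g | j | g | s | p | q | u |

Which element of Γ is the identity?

The identity e satisfies e ⊙ x = x for all x, so its row in the table reproduces the column headers.
Row u reads: s, u, j, q, p, g — exactly the header order. So u is the identity.

u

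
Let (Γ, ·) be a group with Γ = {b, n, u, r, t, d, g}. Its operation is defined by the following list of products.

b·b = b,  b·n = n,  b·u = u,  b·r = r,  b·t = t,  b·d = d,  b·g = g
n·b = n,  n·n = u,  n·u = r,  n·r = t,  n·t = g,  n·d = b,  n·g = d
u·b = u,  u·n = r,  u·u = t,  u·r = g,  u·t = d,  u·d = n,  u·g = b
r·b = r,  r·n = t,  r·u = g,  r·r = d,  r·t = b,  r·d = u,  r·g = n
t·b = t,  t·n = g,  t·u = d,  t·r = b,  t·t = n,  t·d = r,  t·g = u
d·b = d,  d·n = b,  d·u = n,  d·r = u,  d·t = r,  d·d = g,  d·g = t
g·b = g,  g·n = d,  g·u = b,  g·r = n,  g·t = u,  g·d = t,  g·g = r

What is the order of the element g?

7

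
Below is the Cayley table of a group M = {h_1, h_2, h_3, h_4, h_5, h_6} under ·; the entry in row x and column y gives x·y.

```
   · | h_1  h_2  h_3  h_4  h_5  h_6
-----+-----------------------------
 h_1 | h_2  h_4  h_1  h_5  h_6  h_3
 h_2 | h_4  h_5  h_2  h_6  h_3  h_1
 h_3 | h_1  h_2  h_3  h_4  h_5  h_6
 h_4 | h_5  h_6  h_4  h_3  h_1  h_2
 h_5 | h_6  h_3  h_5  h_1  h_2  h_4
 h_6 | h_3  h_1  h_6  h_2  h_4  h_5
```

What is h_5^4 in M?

h_5^1 = h_5
h_5^2 = h_5·h_5 = h_2
h_5^3 = h_2·h_5 = h_3
h_5^4 = h_3·h_5 = h_5

h_5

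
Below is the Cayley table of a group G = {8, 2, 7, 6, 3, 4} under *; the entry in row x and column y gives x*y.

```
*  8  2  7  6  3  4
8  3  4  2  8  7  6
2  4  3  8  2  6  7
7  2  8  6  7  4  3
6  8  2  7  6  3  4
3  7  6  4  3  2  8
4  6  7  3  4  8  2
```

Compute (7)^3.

7

7^1 = 7
7^2 = 7*7 = 6
7^3 = 6*7 = 7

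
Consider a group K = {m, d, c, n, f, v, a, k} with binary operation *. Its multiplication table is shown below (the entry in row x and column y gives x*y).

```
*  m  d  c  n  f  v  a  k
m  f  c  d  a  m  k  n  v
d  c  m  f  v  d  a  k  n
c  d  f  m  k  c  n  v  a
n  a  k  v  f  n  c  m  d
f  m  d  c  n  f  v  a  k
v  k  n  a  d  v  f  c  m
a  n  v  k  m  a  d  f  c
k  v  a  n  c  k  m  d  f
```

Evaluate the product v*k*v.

v*k = m
m*v = k
(Structurally, K here is isomorphic to the dihedral group D_4.)

k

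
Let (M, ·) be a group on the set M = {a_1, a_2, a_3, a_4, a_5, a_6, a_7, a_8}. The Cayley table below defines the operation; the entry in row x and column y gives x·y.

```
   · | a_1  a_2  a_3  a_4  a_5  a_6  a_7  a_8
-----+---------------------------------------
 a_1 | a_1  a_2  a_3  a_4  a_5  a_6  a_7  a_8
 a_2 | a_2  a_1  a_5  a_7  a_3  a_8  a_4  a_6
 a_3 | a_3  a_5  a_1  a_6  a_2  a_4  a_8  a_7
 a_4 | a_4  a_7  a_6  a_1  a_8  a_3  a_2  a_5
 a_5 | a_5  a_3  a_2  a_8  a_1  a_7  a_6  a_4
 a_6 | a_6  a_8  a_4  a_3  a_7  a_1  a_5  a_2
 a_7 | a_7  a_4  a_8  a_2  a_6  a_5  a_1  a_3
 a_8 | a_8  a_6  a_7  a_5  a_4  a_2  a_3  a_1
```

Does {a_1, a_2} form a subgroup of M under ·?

{a_1, a_2} contains the identity a_1.
Checking products: every product of two elements of {a_1, a_2} (read from the table) lies in {a_1, a_2}, so the set is closed.
In a finite group, a nonempty closed subset is a subgroup. So {a_1, a_2} ≤ M.
(Structurally, M here is isomorphic to the elementary abelian group (Z_2)^3.)

Yes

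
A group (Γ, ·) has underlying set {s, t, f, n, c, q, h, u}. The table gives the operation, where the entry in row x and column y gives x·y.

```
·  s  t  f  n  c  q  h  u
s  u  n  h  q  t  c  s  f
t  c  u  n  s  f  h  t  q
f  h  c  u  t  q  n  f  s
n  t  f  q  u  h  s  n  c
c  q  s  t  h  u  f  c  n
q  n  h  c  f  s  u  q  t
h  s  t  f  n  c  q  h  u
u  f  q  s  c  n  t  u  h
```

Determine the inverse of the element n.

c

First locate the identity: row h matches the header, so h is the identity.
Scan row n for h: n·c = h. Hence n^(-1) = c.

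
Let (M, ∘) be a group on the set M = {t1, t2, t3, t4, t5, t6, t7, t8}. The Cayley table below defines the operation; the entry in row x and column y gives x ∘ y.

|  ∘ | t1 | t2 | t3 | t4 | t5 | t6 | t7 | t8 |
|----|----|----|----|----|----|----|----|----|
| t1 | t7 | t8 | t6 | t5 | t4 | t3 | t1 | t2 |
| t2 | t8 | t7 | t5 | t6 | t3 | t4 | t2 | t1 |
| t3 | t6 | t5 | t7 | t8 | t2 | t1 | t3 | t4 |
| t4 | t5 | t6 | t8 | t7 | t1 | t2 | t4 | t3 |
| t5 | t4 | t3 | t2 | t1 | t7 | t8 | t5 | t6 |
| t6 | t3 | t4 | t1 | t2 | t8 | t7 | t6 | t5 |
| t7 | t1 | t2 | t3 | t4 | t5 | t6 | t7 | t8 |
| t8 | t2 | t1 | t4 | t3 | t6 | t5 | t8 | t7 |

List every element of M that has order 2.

Identity is t7. Compute the order of each non-identity element by repeated multiplication:
  t1: t1 → t7  (order 2)
  t2: t2 → t7  (order 2)
  t3: t3 → t7  (order 2)
  t4: t4 → t7  (order 2)
  t5: t5 → t7  (order 2)
  t6: t6 → t7  (order 2)
  t8: t8 → t7  (order 2)
Elements of order 2: {t1, t2, t3, t4, t5, t6, t8}.

{t1, t2, t3, t4, t5, t6, t8}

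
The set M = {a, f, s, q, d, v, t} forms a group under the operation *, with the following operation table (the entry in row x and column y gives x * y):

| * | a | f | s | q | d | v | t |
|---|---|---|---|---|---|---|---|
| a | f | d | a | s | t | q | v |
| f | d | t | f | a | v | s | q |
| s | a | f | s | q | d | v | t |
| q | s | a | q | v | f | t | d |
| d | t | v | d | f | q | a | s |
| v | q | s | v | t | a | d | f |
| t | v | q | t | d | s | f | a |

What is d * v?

a

Read row d, column v: d * v = a.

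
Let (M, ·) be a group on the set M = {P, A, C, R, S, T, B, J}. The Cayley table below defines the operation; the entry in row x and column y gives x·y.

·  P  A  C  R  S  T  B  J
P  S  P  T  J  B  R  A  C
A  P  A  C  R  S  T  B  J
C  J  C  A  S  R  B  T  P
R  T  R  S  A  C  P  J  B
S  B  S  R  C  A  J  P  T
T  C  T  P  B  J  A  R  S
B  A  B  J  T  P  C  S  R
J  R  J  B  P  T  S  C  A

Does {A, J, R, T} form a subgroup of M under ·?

No

R·T = P, which is not in {A, J, R, T}.
The subset is not closed under ·, so it is not a subgroup.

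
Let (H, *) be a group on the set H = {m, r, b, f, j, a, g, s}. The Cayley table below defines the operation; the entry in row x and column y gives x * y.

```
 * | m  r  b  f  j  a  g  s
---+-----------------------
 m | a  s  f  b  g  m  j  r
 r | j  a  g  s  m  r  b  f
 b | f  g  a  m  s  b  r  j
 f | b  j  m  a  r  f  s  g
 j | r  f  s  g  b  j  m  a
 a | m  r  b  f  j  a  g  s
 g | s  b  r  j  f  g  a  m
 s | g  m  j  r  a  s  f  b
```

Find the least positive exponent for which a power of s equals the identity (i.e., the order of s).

The identity element is a (its row matches the header).
s^1 = s
s^2 = s * s = b
s^3 = b * s = j
s^4 = j * s = a
The first power of s equal to the identity is s^4, so ord(s) = 4.

4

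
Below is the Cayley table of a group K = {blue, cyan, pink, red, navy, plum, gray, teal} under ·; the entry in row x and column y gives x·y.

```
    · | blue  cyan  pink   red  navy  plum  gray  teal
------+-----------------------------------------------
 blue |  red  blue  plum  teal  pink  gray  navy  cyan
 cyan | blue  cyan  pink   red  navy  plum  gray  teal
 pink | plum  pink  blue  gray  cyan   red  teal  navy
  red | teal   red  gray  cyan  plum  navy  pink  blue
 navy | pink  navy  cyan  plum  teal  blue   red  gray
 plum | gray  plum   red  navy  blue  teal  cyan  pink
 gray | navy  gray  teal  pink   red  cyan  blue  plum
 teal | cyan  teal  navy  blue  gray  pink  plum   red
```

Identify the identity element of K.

cyan

The identity e satisfies e·x = x for all x, so its row in the table reproduces the column headers.
Row cyan reads: blue, cyan, pink, red, navy, plum, gray, teal — exactly the header order. So cyan is the identity.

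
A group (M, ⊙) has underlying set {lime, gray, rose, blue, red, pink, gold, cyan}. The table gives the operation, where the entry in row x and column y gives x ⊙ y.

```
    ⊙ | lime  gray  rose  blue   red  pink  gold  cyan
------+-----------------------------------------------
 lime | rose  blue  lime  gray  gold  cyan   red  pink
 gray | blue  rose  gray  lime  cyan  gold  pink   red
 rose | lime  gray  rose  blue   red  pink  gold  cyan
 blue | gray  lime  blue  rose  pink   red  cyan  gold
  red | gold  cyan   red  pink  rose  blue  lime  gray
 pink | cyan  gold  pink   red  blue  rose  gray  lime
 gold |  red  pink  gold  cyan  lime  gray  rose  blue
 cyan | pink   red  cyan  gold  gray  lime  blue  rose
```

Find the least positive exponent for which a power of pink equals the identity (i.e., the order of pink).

2

The identity element is rose (its row matches the header).
pink^1 = pink
pink^2 = pink ⊙ pink = rose
The first power of pink equal to the identity is pink^2, so ord(pink) = 2.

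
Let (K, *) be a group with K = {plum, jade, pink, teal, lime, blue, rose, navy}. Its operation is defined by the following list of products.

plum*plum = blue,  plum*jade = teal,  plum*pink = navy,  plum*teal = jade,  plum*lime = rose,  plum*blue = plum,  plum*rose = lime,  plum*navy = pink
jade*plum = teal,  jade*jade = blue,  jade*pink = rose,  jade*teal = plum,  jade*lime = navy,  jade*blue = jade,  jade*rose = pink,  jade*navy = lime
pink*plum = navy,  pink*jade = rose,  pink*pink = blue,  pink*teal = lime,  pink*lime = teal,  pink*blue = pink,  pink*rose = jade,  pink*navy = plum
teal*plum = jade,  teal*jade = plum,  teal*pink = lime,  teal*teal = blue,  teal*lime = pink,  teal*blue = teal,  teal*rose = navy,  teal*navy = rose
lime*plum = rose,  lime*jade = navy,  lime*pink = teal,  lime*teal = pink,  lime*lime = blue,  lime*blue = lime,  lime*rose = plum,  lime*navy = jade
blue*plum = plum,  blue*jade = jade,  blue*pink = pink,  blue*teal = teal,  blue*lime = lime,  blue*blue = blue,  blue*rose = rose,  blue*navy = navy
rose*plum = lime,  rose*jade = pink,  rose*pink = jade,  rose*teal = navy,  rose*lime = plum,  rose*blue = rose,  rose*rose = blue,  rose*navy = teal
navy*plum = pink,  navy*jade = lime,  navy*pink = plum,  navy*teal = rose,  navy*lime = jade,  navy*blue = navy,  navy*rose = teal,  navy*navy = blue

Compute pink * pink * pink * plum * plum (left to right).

pink

pink * pink = blue
blue * pink = pink
pink * plum = navy
navy * plum = pink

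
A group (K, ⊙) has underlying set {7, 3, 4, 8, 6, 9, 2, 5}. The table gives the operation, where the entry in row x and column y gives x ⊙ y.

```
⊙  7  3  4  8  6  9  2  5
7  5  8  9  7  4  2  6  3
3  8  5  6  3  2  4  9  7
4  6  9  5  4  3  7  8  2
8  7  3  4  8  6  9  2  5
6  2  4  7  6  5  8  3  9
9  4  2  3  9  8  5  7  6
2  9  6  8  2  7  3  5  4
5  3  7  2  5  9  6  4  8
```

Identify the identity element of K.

8

The identity e satisfies e ⊙ x = x for all x, so its row in the table reproduces the column headers.
Row 8 reads: 7, 3, 4, 8, 6, 9, 2, 5 — exactly the header order. So 8 is the identity.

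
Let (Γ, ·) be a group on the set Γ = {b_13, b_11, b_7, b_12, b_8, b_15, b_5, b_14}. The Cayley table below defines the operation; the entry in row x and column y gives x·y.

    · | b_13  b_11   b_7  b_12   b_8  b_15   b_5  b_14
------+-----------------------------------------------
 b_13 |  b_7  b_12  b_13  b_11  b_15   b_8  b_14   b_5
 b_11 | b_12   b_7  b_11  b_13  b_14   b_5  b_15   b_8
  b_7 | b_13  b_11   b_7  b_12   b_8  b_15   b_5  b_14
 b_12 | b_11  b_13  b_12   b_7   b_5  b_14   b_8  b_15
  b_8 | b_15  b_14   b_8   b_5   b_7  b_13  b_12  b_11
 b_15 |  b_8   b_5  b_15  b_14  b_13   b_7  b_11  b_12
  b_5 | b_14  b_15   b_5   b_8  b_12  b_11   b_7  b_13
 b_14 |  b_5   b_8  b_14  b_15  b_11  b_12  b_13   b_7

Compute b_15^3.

b_15

b_15^1 = b_15
b_15^2 = b_15·b_15 = b_7
b_15^3 = b_7·b_15 = b_15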